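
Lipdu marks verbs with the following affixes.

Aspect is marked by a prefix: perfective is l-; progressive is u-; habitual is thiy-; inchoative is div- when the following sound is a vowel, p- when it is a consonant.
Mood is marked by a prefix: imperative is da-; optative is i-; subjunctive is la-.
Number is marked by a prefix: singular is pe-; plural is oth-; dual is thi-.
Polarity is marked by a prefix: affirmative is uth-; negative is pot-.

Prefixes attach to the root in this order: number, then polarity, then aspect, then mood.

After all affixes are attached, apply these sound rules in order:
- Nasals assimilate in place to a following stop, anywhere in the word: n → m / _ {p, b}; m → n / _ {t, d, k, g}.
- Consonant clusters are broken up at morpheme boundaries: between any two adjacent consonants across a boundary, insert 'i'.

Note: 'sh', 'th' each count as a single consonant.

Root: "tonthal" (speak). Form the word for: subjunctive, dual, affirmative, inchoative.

ladivuthithitonthal

Attach number dual thi- → thitonthal.
Attach polarity affirmative uth- → uththitonthal.
Attach aspect inchoative div- (before vowel 'u') → divuththitonthal.
Attach mood subjunctive la- → ladivuththitonthal.
Nasal assimilation: no change.
Apply epenthesis: ladivuththitonthal → ladivuthithitonthal.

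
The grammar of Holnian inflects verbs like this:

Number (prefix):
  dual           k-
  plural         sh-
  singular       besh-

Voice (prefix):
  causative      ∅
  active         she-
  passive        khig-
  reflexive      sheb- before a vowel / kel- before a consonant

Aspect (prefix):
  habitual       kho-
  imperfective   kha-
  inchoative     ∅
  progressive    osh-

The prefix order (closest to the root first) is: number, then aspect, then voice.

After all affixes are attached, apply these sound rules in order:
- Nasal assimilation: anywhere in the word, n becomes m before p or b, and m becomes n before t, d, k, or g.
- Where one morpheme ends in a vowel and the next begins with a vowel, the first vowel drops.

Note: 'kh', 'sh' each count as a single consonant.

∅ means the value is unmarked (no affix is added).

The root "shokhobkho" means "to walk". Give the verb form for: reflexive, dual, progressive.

sheboshkshokhobkho

Attach number dual k- → kshokhobkho.
Attach aspect progressive osh- → oshkshokhobkho.
Attach voice reflexive sheb- (before vowel 'o') → sheboshkshokhobkho.
Nasal assimilation: no change.
Vowel deletion: no change.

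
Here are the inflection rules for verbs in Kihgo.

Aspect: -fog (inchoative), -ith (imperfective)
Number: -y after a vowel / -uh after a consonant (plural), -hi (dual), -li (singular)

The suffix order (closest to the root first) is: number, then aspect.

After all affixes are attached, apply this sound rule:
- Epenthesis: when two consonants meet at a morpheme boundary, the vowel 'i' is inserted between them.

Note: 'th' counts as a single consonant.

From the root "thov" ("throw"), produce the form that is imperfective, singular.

thoviliith

Attach number singular -li → thovli.
Attach aspect imperfective -ith → thovliith.
Apply epenthesis: thovliith → thoviliith.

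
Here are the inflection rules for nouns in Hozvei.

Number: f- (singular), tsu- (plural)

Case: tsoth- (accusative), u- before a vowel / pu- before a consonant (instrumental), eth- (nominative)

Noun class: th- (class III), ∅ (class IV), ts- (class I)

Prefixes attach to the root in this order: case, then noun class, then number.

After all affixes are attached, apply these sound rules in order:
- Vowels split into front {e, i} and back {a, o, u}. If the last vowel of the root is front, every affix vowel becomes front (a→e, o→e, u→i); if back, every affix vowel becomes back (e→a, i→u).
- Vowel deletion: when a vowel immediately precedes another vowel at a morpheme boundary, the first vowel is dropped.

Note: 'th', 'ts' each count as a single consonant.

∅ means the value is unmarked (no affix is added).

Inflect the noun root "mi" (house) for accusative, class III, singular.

fthtsethmi

Attach case accusative tsoth- → tsothmi.
Attach noun class class III th- → thtsothmi.
Attach number singular f- → fthtsothmi.
Apply vowel harmony: fthtsothmi → fthtsethmi.
Vowel deletion: no change.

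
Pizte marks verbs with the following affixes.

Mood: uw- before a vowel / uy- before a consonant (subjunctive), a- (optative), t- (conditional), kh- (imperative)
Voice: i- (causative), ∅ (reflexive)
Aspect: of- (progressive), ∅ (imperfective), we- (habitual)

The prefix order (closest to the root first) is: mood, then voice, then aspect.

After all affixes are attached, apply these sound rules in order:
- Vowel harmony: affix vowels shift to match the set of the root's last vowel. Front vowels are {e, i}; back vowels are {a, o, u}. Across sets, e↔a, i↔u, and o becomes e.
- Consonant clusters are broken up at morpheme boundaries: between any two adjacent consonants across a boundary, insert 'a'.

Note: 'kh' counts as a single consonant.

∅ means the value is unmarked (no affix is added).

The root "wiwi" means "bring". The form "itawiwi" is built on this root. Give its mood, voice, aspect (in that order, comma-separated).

conditional, causative, imperfective

Segment: i-t-wiwi.
mood: t- → conditional.
voice: i- → causative.
aspect: ∅ → imperfective.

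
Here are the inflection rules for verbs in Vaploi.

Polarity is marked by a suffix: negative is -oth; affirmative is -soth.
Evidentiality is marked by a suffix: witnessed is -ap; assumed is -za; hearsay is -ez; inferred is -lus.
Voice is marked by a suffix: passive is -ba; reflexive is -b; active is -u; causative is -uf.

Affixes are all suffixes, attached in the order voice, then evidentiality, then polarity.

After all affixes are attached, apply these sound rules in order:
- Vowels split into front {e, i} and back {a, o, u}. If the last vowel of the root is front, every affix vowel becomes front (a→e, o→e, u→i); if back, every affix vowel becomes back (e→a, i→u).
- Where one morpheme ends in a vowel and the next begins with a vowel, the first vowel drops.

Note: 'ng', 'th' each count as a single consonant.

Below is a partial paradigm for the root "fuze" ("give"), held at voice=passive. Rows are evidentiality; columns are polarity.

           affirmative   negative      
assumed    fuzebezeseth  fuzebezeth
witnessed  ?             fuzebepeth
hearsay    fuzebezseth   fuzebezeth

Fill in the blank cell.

Attach voice passive -ba → fuzeba.
Attach evidentiality witnessed -ap → fuzebaap.
Attach polarity affirmative -soth → fuzebaapsoth.
Apply vowel harmony: fuzebaapsoth → fuzebeepseth.
Apply vowel deletion: fuzebeepseth → fuzebepseth.

fuzebepseth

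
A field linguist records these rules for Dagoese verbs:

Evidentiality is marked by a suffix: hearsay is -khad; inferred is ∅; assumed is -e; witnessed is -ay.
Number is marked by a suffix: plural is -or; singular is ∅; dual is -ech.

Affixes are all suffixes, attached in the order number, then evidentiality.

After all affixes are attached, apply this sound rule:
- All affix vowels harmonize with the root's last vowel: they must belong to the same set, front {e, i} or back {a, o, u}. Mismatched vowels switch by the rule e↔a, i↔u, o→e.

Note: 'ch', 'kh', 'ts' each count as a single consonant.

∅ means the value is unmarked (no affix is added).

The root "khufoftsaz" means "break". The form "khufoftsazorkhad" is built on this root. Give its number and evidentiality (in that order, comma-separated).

Segment: khufoftsaz-or-khad.
number: -or → plural.
evidentiality: -khad → hearsay.

plural, hearsay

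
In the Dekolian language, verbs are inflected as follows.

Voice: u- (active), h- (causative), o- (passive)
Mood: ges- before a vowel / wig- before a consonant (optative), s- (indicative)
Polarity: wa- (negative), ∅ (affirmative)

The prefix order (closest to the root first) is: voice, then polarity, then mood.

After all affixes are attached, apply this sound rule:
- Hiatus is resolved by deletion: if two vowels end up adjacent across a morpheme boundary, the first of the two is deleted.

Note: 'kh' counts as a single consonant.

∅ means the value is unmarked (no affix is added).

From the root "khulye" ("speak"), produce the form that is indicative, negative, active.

swukhulye

Attach voice active u- → ukhulye.
Attach polarity negative wa- → waukhulye.
Attach mood indicative s- → swaukhulye.
Apply vowel deletion: swaukhulye → swukhulye.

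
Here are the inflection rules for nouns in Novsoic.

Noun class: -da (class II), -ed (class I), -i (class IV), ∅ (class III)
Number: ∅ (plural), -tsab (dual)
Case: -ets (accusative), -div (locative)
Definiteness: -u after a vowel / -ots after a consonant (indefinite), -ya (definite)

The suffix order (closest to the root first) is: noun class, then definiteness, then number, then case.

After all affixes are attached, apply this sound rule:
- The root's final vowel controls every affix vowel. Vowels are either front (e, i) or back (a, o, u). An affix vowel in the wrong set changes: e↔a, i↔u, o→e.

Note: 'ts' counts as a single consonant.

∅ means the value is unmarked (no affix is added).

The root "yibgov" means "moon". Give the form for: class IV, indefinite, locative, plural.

yibgovuuduv

Attach noun class class IV -i → yibgovi.
Attach definiteness indefinite -u (after vowel 'i') → yibgoviu.
number = plural: zero marking, form stays yibgoviu.
Attach case locative -div → yibgoviudiv.
Apply vowel harmony: yibgoviudiv → yibgovuuduv.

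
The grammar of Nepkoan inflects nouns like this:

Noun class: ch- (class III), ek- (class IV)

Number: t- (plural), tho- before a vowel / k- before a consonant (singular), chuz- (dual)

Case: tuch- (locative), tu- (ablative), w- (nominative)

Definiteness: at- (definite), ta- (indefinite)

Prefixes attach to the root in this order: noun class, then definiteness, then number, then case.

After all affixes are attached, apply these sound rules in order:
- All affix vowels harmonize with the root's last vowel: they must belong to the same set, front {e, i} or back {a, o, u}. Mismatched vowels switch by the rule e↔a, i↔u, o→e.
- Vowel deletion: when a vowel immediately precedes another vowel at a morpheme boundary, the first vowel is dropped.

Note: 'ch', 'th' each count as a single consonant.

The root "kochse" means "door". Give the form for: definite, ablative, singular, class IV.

Attach noun class class IV ek- → ekkochse.
Attach definiteness definite at- → atekkochse.
Attach number singular tho- (before vowel 'a') → thoatekkochse.
Attach case ablative tu- → tuthoatekkochse.
Apply vowel harmony: tuthoatekkochse → titheetekkochse.
Apply vowel deletion: titheetekkochse → tithetekkochse.

tithetekkochse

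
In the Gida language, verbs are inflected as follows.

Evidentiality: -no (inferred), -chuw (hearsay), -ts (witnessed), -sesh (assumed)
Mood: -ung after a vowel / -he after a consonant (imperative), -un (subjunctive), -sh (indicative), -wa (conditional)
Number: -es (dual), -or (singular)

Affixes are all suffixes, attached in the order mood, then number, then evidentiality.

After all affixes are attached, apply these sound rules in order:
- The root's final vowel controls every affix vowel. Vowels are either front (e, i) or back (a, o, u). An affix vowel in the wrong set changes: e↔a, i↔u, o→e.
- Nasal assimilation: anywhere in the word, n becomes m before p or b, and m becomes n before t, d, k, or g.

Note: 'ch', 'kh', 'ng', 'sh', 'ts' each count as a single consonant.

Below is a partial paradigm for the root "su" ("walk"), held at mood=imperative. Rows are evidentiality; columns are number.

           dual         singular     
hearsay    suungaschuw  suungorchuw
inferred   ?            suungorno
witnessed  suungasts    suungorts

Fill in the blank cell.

suungasno

Attach mood imperative -ung (after vowel 'u') → suung.
Attach number dual -es → suunges.
Attach evidentiality inferred -no → suungesno.
Apply vowel harmony: suungesno → suungasno.
Nasal assimilation: no change.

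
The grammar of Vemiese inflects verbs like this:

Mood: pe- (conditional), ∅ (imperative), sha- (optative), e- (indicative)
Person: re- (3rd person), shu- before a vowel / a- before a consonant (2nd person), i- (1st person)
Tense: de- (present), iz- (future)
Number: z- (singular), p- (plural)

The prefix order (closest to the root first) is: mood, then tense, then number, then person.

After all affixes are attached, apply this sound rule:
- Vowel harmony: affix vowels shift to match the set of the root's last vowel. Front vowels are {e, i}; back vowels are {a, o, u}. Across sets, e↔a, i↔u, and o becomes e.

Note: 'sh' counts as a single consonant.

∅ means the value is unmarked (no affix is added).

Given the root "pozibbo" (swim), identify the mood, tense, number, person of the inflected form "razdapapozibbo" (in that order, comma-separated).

Segment: re-z-de-pe-pozibbo.
mood: pe- → conditional.
tense: de- → present.
number: z- → singular.
person: re- → 3rd person.

conditional, present, singular, 3rd person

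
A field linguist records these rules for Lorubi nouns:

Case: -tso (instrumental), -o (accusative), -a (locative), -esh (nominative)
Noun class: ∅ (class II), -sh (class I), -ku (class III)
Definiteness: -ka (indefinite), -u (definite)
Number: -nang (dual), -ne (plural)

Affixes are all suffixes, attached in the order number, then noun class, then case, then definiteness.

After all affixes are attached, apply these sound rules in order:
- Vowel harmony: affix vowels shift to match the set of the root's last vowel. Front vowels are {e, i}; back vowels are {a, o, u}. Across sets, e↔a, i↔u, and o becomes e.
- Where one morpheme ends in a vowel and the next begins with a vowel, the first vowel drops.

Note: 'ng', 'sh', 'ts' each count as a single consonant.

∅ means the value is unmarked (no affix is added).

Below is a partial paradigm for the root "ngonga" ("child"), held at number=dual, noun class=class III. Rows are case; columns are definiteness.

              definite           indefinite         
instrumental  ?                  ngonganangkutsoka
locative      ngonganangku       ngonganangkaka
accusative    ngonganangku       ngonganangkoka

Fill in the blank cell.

Attach number dual -nang → ngonganang.
Attach noun class class III -ku → ngonganangku.
Attach case instrumental -tso → ngonganangkutso.
Attach definiteness definite -u → ngonganangkutsou.
Vowel harmony: no change.
Apply vowel deletion: ngonganangkutsou → ngonganangkutsu.

ngonganangkutsu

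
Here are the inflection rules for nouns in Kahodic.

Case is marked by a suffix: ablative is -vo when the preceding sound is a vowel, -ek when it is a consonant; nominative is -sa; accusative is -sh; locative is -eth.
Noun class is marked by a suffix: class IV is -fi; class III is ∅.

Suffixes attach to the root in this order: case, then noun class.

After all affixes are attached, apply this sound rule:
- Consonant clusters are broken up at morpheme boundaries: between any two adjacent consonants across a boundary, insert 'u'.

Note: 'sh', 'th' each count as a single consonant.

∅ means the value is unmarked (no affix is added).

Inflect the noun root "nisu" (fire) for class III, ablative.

Attach case ablative -vo (after vowel 'u') → nisuvo.
noun class = class III: zero marking, form stays nisuvo.
Epenthesis: no change.

nisuvo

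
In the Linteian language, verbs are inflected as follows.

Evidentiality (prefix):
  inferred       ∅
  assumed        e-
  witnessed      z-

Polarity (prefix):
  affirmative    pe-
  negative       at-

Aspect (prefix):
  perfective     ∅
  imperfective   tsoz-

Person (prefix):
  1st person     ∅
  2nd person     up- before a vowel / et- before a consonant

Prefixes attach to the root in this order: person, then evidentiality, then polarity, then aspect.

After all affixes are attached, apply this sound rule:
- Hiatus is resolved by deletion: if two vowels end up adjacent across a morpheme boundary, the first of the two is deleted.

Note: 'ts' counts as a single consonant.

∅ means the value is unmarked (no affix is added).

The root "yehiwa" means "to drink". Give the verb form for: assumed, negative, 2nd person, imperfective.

Attach person 2nd person et- (before consonant 'y') → etyehiwa.
Attach evidentiality assumed e- → eetyehiwa.
Attach polarity negative at- → ateetyehiwa.
Attach aspect imperfective tsoz- → tsozateetyehiwa.
Apply vowel deletion: tsozateetyehiwa → tsozatetyehiwa.

tsozatetyehiwa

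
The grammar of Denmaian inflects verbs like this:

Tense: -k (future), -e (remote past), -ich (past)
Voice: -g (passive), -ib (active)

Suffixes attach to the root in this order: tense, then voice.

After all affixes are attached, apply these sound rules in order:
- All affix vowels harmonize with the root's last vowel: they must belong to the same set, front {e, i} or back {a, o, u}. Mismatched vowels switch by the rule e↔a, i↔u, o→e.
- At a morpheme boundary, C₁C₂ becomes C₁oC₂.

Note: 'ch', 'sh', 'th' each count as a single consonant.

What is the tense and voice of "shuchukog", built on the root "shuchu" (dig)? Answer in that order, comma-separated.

future, passive

Segment: shuchu-k-g.
tense: -k → future.
voice: -g → passive.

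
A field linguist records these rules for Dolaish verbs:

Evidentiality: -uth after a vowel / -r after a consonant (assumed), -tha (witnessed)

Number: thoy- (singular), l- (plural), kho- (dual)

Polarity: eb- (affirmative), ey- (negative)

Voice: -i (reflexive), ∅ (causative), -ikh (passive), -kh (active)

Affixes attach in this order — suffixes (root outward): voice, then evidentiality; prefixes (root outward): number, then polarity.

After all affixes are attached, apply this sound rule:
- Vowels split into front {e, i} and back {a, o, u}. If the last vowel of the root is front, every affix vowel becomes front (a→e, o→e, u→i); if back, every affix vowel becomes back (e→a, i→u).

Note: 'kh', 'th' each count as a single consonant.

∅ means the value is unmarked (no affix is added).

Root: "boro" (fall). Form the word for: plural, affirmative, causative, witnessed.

ablborotha

voice = causative: zero marking, form stays boro.
Attach evidentiality witnessed -tha → borotha.
Attach number plural l- → lborotha.
Attach polarity affirmative eb- → eblborotha.
Apply vowel harmony: eblborotha → ablborotha.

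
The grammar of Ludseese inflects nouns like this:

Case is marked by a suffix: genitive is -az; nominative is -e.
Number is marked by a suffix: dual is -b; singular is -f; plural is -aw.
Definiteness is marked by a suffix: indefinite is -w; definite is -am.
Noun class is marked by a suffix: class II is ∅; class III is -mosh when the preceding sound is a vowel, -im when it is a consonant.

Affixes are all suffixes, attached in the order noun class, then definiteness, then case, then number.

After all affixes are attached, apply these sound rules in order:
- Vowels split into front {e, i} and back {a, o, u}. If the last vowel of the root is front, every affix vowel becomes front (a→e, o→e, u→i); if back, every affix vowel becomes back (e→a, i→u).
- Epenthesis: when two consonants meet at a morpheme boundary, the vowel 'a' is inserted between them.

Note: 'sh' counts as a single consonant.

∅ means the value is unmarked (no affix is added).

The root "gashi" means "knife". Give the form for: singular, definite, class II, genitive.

gashiemezaf

noun class = class II: zero marking, form stays gashi.
Attach definiteness definite -am → gashiam.
Attach case genitive -az → gashiamaz.
Attach number singular -f → gashiamazf.
Apply vowel harmony: gashiamazf → gashiemezf.
Apply epenthesis: gashiemezf → gashiemezaf.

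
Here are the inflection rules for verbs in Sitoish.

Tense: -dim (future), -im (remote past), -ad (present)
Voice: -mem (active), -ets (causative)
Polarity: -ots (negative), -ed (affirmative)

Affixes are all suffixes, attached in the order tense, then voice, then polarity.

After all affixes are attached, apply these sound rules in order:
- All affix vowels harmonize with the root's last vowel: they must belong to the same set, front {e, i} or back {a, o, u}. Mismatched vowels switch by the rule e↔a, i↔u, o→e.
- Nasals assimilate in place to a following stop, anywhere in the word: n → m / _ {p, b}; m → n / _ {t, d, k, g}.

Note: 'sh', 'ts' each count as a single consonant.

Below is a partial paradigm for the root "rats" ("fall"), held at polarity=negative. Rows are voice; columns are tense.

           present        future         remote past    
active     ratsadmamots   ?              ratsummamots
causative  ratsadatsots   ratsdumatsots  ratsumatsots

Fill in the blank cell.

ratsdummamots

Attach tense future -dim → ratsdim.
Attach voice active -mem → ratsdimmem.
Attach polarity negative -ots → ratsdimmemots.
Apply vowel harmony: ratsdimmemots → ratsdummamots.
Nasal assimilation: no change.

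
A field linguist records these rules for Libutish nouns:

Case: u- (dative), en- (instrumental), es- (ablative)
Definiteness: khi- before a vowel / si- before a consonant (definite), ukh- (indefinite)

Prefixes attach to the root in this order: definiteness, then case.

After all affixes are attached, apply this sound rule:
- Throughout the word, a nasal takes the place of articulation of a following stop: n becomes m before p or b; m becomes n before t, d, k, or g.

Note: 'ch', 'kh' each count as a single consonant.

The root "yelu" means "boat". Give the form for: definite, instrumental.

ensiyelu

Attach definiteness definite si- (before consonant 'y') → siyelu.
Attach case instrumental en- → ensiyelu.
Nasal assimilation: no change.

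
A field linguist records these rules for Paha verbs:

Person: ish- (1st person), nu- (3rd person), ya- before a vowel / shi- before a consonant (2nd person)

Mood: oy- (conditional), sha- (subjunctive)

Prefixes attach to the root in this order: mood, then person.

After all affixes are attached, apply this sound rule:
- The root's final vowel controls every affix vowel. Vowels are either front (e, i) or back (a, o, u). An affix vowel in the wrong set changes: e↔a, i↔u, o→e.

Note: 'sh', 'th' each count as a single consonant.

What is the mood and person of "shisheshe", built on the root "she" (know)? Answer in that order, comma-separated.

Segment: shi-sha-she.
mood: sha- → subjunctive.
person: ya/shi- → 2nd person.

subjunctive, 2nd person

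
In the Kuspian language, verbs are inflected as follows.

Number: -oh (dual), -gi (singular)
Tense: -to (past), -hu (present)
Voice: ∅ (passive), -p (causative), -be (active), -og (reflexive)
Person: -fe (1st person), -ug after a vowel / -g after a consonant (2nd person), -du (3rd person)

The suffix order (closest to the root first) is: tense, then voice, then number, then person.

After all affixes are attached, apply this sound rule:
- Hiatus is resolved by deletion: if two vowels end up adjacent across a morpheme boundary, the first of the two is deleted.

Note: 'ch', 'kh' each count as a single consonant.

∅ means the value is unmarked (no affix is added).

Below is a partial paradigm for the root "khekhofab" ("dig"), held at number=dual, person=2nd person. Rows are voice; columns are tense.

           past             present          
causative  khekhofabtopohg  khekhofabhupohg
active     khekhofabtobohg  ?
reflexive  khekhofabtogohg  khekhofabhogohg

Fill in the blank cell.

khekhofabhubohg

Attach tense present -hu → khekhofabhu.
Attach voice active -be → khekhofabhube.
Attach number dual -oh → khekhofabhubeoh.
Attach person 2nd person -g (after consonant 'h') → khekhofabhubeohg.
Apply vowel deletion: khekhofabhubeohg → khekhofabhubohg.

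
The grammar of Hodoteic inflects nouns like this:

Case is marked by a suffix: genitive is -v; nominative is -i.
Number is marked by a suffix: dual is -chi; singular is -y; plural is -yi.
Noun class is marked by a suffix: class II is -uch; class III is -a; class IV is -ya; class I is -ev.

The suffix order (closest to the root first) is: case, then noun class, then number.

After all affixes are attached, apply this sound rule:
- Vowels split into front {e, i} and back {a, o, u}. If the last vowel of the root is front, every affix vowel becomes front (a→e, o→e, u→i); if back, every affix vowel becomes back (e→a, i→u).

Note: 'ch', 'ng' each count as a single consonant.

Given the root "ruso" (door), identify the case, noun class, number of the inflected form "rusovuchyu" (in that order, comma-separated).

genitive, class II, plural

Segment: ruso-v-uch-yi.
case: -v → genitive.
noun class: -uch → class II.
number: -yi → plural.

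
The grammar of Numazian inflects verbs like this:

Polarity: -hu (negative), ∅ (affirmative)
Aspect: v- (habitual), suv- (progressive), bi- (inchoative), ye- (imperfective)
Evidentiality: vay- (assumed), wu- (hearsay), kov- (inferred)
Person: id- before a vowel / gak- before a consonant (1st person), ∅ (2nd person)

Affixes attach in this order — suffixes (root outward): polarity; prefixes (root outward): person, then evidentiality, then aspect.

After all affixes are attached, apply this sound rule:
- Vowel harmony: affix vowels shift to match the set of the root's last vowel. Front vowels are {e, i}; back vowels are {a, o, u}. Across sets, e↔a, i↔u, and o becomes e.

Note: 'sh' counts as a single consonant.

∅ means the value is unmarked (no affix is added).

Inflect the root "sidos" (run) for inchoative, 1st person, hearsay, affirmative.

Attach person 1st person gak- (before consonant 's') → gaksidos.
polarity = affirmative: zero marking, form stays gaksidos.
Attach evidentiality hearsay wu- → wugaksidos.
Attach aspect inchoative bi- → biwugaksidos.
Apply vowel harmony: biwugaksidos → buwugaksidos.

buwugaksidos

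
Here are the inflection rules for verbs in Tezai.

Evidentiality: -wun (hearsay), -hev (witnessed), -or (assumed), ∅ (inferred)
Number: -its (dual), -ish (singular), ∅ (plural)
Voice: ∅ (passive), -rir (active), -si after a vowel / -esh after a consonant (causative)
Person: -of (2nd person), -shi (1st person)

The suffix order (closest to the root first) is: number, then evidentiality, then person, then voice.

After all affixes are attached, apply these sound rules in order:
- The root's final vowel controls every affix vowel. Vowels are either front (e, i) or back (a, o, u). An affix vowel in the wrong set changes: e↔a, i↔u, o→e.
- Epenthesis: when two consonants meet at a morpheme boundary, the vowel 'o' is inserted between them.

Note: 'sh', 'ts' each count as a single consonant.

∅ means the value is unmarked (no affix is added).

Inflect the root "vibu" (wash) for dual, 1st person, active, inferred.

Attach number dual -its → vibuits.
evidentiality = inferred: zero marking, form stays vibuits.
Attach person 1st person -shi → vibuitsshi.
Attach voice active -rir → vibuitsshirir.
Apply vowel harmony: vibuitsshirir → vibuutsshurur.
Apply epenthesis: vibuutsshurur → vibuutsoshurur.

vibuutsoshurur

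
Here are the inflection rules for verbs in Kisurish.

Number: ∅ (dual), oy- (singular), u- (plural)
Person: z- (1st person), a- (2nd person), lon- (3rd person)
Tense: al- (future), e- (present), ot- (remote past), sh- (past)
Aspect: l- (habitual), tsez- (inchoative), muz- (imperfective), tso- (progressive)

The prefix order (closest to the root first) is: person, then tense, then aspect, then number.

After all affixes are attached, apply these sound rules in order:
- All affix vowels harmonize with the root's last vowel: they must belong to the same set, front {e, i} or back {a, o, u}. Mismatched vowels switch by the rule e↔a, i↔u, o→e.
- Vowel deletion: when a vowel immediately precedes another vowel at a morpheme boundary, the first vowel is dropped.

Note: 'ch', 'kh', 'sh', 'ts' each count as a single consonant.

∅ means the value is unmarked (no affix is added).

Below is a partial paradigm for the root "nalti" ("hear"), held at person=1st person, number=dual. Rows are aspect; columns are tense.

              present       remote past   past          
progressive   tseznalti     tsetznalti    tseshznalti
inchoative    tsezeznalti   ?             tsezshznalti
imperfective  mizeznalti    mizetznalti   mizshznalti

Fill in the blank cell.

tsezetznalti

Attach person 1st person z- → znalti.
Attach tense remote past ot- → otznalti.
Attach aspect inchoative tsez- → tsezotznalti.
number = dual: zero marking, form stays tsezotznalti.
Apply vowel harmony: tsezotznalti → tsezetznalti.
Vowel deletion: no change.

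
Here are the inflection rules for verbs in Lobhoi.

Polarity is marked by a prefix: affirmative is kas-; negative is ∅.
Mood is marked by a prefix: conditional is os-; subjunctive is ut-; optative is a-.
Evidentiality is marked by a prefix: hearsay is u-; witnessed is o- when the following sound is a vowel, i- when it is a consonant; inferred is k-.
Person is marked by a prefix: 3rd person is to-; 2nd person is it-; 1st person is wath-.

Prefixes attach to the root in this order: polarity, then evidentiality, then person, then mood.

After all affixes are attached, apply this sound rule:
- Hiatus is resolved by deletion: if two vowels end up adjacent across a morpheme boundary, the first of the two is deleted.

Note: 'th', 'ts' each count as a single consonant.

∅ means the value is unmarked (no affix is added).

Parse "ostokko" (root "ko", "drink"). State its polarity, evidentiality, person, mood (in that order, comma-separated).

Segment: os-to-k-ko.
polarity: ∅ → negative.
evidentiality: k- → inferred.
person: to- → 3rd person.
mood: os- → conditional.

negative, inferred, 3rd person, conditional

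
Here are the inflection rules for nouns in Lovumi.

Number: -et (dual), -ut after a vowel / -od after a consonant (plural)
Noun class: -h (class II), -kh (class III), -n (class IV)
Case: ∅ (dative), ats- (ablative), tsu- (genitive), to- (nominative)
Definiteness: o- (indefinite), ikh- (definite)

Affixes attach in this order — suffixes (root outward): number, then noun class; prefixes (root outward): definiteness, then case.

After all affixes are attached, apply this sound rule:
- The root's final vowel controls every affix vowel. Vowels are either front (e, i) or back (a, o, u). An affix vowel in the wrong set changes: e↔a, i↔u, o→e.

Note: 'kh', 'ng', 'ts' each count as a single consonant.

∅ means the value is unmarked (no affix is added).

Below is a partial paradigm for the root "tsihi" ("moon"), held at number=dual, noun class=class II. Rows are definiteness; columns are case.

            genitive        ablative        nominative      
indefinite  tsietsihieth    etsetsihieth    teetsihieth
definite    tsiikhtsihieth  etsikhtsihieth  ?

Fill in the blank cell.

Attach number dual -et → tsihiet.
Attach noun class class II -h → tsihieth.
Attach definiteness definite ikh- → ikhtsihieth.
Attach case nominative to- → toikhtsihieth.
Apply vowel harmony: toikhtsihieth → teikhtsihieth.

teikhtsihieth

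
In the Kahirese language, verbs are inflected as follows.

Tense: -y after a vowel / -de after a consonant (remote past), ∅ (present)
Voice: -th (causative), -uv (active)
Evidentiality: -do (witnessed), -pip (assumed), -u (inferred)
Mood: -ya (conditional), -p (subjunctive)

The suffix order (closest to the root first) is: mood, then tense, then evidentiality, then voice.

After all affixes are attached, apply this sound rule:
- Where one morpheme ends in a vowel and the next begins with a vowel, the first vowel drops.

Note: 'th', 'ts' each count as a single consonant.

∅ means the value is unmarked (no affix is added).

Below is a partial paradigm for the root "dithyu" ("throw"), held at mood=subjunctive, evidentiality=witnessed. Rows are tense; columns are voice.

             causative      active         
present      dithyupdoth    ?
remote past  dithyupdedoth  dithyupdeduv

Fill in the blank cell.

Attach mood subjunctive -p → dithyup.
tense = present: zero marking, form stays dithyup.
Attach evidentiality witnessed -do → dithyupdo.
Attach voice active -uv → dithyupdouv.
Apply vowel deletion: dithyupdouv → dithyupduv.

dithyupduv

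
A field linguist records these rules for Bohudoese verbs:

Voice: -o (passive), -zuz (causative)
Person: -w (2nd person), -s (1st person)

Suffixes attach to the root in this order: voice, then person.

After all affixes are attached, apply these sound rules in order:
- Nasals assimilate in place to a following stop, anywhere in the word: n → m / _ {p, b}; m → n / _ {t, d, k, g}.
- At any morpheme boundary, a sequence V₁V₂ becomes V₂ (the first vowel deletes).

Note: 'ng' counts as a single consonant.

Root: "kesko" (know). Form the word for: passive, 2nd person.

keskow

Attach voice passive -o → keskoo.
Attach person 2nd person -w → keskoow.
Nasal assimilation: no change.
Apply vowel deletion: keskoow → keskow.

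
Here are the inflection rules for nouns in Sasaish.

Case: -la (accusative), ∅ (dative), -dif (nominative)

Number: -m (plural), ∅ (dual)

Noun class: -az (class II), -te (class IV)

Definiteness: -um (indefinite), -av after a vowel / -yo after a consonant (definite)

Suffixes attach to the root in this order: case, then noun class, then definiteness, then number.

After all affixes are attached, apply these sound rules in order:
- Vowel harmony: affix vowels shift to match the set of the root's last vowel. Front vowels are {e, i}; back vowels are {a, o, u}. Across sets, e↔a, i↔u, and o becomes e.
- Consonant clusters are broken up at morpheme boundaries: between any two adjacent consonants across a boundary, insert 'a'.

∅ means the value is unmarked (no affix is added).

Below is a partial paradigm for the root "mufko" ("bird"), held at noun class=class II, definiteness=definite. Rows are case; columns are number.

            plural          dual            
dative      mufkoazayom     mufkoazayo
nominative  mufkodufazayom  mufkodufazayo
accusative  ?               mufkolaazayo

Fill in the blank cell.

Attach case accusative -la → mufkola.
Attach noun class class II -az → mufkolaaz.
Attach definiteness definite -yo (after consonant 'z') → mufkolaazyo.
Attach number plural -m → mufkolaazyom.
Vowel harmony: no change.
Apply epenthesis: mufkolaazyom → mufkolaazayom.

mufkolaazayom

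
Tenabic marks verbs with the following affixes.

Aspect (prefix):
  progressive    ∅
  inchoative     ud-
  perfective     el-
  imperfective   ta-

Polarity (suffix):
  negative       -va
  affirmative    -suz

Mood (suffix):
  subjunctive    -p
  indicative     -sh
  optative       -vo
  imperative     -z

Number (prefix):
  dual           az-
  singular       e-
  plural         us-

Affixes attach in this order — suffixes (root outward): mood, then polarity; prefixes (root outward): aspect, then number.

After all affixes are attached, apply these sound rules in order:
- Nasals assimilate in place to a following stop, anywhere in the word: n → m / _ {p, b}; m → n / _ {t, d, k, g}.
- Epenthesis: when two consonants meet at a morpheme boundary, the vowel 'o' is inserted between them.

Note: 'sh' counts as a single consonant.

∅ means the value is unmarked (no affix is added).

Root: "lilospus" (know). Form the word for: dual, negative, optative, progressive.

azolilospusovova

aspect = progressive: zero marking, form stays lilospus.
Attach mood optative -vo → lilospusvo.
Attach number dual az- → azlilospusvo.
Attach polarity negative -va → azlilospusvova.
Nasal assimilation: no change.
Apply epenthesis: azlilospusvova → azolilospusovova.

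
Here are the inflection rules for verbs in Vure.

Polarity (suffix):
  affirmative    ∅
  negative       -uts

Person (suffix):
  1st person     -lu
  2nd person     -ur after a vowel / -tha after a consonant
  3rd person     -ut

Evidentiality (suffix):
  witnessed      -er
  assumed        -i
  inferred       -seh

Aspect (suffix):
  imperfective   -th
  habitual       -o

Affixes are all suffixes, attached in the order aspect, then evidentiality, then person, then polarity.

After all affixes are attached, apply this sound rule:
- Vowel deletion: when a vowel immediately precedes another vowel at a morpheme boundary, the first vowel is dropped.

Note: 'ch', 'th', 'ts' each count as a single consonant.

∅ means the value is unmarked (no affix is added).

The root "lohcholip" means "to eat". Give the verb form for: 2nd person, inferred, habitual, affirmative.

Attach aspect habitual -o → lohcholipo.
Attach evidentiality inferred -seh → lohcholiposeh.
Attach person 2nd person -tha (after consonant 'h') → lohcholiposehtha.
polarity = affirmative: zero marking, form stays lohcholiposehtha.
Vowel deletion: no change.

lohcholiposehtha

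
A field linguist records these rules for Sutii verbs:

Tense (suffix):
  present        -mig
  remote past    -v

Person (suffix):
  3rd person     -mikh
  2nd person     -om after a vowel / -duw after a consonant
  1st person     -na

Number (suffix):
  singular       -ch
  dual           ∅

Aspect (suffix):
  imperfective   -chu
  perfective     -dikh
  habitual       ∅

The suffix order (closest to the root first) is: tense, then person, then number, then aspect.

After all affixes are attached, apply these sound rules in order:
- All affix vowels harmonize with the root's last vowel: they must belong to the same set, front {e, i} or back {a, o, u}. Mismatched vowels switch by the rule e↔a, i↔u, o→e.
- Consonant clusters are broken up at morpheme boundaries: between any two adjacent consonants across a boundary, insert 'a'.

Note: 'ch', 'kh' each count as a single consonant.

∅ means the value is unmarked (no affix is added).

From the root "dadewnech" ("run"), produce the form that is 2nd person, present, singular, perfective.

dadewnechamigadiwachadikh

Attach tense present -mig → dadewnechmig.
Attach person 2nd person -duw (after consonant 'g') → dadewnechmigduw.
Attach number singular -ch → dadewnechmigduwch.
Attach aspect perfective -dikh → dadewnechmigduwchdikh.
Apply vowel harmony: dadewnechmigduwchdikh → dadewnechmigdiwchdikh.
Apply epenthesis: dadewnechmigdiwchdikh → dadewnechamigadiwachadikh.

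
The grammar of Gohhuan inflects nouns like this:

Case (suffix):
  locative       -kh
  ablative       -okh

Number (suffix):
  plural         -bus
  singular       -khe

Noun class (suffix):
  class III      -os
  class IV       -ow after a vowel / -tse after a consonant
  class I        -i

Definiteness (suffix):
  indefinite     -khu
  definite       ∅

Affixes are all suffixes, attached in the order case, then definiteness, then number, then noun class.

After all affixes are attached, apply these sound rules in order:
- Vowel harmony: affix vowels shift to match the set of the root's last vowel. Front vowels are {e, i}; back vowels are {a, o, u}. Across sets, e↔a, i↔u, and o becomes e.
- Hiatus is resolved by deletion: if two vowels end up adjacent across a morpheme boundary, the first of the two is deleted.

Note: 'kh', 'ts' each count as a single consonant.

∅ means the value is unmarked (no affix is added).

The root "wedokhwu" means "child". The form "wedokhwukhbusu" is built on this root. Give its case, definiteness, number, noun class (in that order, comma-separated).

Segment: wedokhwu-kh-bus-i.
case: -kh → locative.
definiteness: ∅ → definite.
number: -bus → plural.
noun class: -i → class I.

locative, definite, plural, class I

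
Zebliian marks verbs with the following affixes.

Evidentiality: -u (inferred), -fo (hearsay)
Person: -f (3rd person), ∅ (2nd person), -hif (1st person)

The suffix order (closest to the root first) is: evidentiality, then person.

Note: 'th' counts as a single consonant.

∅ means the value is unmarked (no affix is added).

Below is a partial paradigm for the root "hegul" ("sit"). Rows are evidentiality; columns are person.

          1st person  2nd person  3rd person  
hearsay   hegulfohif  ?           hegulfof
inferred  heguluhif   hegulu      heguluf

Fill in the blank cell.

hegulfo

Attach evidentiality hearsay -fo → hegulfo.
person = 2nd person: zero marking, form stays hegulfo.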